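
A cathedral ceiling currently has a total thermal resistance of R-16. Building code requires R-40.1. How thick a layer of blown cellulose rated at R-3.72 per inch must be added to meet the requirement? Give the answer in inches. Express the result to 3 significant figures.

6.48 in

ΔR = 40.1 − 16 = 24.1 ft²·°F·h/BTU
L = ΔR / (R/in) = 24.1/3.72 = 6.478 in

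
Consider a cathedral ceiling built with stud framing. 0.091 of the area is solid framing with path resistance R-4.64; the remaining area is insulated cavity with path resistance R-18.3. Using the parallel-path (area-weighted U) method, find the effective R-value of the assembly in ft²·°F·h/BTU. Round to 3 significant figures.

U_eff = 0.909/18.3 + 0.091/4.64 = 0.04967 + 0.01961 = 0.06928
R_eff = 1/U_eff = 14.43 ft²·°F·h/BTU

14.4 ft²·°F·h/BTU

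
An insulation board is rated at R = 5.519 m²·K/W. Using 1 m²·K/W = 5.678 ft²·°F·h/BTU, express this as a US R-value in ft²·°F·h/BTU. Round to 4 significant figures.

31.34 ft²·°F·h/BTU

R_US = 5.519 × 5.678 = 31.337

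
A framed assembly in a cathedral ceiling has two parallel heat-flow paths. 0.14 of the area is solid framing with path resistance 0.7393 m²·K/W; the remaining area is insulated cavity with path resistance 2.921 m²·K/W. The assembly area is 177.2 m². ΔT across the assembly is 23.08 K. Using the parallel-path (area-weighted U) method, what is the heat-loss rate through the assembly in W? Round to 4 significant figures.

1979 W

U_eff = 0.86/2.921 + 0.14/0.7393 = 0.29442 + 0.18937 = 0.48379
R_eff = 1/U_eff = 2.067 m²·K/W
Q = 177.2 × 23.08 / 2.067 = 1978.6 W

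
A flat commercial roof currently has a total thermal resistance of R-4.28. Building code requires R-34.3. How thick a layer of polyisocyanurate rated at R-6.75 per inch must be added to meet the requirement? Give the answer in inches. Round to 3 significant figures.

ΔR = 34.3 − 4.28 = 30.02 ft²·°F·h/BTU
L = ΔR / (R/in) = 30.02/6.75 = 4.447 in

4.45 in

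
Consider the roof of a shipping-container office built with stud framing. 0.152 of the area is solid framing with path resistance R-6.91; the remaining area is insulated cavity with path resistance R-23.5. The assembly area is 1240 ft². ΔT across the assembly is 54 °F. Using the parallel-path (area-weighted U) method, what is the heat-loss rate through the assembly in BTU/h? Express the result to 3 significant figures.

U_eff = 0.848/23.5 + 0.152/6.91 = 0.03609 + 0.022 = 0.05808
R_eff = 1/U_eff = 17.22 ft²·°F·h/BTU
Q = 1240 × 54 / 17.22 = 3889 BTU/h

3890 BTU/h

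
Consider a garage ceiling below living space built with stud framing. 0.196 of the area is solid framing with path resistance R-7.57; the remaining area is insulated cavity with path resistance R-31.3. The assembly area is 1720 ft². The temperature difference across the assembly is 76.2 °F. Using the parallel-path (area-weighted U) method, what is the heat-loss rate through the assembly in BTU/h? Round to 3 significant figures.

6760 BTU/h

U_eff = 0.804/31.3 + 0.196/7.57 = 0.02569 + 0.02589 = 0.05158
R_eff = 1/U_eff = 19.39 ft²·°F·h/BTU
Q = 1720 × 76.2 / 19.39 = 6760 BTU/h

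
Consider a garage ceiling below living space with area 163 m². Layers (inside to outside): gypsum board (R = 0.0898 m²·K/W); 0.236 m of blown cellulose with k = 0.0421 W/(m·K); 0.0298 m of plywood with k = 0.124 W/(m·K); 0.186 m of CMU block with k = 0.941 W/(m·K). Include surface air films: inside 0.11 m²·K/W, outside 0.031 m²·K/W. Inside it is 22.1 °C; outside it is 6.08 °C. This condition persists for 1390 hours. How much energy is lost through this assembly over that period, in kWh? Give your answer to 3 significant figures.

0.236/0.0421 = 5.606
0.0298/0.124 = 0.2403
0.186/0.941 = 0.1977
R_total = 0.11 + 0.0898 + 5.606 + 0.2403 + 0.1977 + 0.031 = 6.274 m²·K/W
Q = 163 × (22.1 − 6.08) / 6.274 = 416.2 W
E = 416.2 W × 1390 h / 1000 = 578.5 kWh

578 kWh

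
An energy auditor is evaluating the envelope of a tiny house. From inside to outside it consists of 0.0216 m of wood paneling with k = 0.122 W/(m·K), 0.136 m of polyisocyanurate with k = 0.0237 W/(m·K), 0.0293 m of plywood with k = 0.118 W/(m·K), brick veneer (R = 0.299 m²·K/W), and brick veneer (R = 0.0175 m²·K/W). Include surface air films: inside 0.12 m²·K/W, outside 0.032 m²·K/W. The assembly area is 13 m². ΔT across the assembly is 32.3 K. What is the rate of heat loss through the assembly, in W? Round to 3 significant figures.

63.3 W

0.0216/0.122 = 0.177
0.136/0.0237 = 5.738
0.0293/0.118 = 0.2483
R_total = 0.12 + 0.177 + 5.738 + 0.2483 + 0.299 + 0.0175 + 0.032 = 6.632 m²·K/W
Q = A·ΔT/R = 13 × 32.3 / 6.632 = 63.31 W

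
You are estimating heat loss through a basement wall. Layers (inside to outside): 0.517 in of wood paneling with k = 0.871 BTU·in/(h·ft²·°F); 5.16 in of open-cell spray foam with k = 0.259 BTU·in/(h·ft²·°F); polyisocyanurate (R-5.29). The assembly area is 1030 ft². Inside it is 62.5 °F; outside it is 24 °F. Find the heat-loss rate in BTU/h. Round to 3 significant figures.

0.517/0.871 = 0.5936
5.16/0.259 = 19.92
R_total = 0.5936 + 19.92 + 5.29 = 25.81 ft²·°F·h/BTU
Q = A·ΔT/R = 1030 × (62.5 − 24) / 25.81 = 1537 BTU/h

1540 BTU/h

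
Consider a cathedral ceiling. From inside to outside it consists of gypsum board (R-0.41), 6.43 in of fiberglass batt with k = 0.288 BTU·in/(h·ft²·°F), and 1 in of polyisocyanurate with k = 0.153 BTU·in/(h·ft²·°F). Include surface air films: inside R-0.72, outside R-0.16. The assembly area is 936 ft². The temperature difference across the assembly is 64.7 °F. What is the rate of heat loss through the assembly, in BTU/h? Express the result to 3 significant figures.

6.43/0.288 = 22.33
1/0.153 = 6.536
R_total = 0.72 + 0.41 + 22.33 + 6.536 + 0.16 = 30.15 ft²·°F·h/BTU
Q = A·ΔT/R = 936 × 64.7 / 30.15 = 2008 BTU/h

2010 BTU/h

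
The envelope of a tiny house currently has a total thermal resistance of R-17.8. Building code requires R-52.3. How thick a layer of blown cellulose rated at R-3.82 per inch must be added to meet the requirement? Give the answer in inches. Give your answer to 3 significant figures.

9.03 in

ΔR = 52.3 − 17.8 = 34.5 ft²·°F·h/BTU
L = ΔR / (R/in) = 34.5/3.82 = 9.031 in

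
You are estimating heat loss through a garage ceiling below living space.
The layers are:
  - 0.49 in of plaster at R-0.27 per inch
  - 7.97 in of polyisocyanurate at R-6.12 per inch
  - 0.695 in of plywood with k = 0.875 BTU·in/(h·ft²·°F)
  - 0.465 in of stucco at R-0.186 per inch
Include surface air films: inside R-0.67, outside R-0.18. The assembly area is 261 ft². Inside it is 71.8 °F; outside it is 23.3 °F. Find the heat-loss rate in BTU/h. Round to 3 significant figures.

0.49 × 0.27 = 0.1323
7.97 × 6.12 = 48.78
0.695/0.875 = 0.7943
0.465 × 0.186 = 0.08649
R_total = 0.67 + 0.1323 + 48.78 + 0.7943 + 0.08649 + 0.18 = 50.64 ft²·°F·h/BTU
Q = A·ΔT/R = 261 × (71.8 − 23.3) / 50.64 = 250 BTU/h

250 BTU/h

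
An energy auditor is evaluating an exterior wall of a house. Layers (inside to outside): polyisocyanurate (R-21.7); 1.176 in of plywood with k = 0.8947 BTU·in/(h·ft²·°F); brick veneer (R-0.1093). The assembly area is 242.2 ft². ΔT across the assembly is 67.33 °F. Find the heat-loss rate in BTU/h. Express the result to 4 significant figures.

1.176/0.8947 = 1.3144
R_total = 21.7 + 1.3144 + 0.1093 = 23.124 ft²·°F·h/BTU
Q = A·ΔT/R = 242.2 × 67.33 / 23.124 = 705.22 BTU/h

705.2 BTU/h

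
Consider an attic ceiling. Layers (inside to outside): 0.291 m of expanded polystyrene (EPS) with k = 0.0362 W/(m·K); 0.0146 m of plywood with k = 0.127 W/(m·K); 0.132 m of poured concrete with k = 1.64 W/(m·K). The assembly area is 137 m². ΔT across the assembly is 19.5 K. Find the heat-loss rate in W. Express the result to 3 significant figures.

0.291/0.0362 = 8.039
0.0146/0.127 = 0.115
0.132/1.64 = 0.08049
R_total = 8.039 + 0.115 + 0.08049 = 8.234 m²·K/W
Q = A·ΔT/R = 137 × 19.5 / 8.234 = 324.4 W

324 W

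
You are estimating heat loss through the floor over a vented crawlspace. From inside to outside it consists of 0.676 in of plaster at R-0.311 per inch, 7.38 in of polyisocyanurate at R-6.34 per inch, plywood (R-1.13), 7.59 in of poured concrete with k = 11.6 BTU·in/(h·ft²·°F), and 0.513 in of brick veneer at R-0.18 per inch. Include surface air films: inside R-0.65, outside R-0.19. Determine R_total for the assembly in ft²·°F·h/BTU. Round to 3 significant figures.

0.676 × 0.311 = 0.2102
7.38 × 6.34 = 46.79
7.59/11.6 = 0.6543
0.513 × 0.18 = 0.09234
R_total = 0.65 + 0.2102 + 46.79 + 1.13 + 0.6543 + 0.09234 + 0.19 = 49.72 ft²·°F·h/BTU

49.7 ft²·°F·h/BTU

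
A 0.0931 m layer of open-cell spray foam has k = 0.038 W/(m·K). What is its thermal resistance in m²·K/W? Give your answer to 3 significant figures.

R = L/k = 0.0931/0.038 = 2.45 m²·K/W

2.45 m²·K/W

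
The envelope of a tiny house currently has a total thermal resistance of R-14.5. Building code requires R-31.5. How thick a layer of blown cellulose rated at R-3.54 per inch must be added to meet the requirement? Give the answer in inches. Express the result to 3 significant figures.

4.80 in

ΔR = 31.5 − 14.5 = 17 ft²·°F·h/BTU
L = ΔR / (R/in) = 17/3.54 = 4.802 in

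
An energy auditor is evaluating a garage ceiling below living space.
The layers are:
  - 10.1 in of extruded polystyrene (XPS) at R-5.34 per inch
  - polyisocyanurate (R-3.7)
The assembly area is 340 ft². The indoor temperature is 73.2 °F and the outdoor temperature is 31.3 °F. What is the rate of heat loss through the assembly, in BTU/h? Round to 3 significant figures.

10.1 × 5.34 = 53.93
R_total = 53.93 + 3.7 = 57.63 ft²·°F·h/BTU
Q = A·ΔT/R = 340 × (73.2 − 31.3) / 57.63 = 247.2 BTU/h

247 BTU/h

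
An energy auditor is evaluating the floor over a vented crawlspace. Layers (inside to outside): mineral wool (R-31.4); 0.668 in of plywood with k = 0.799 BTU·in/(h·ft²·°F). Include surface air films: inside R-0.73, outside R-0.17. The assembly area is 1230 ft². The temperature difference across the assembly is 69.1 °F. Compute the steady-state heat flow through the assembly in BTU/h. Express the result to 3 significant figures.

0.668/0.799 = 0.836
R_total = 0.73 + 31.4 + 0.836 + 0.17 = 33.14 ft²·°F·h/BTU
Q = A·ΔT/R = 1230 × 69.1 / 33.14 = 2565 BTU/h

2560 BTU/h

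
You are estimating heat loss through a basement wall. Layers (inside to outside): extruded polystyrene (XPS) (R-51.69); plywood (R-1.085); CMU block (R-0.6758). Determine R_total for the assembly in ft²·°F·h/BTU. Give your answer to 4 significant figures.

R_total = 51.69 + 1.085 + 0.6758 = 53.451 ft²·°F·h/BTU

53.45 ft²·°F·h/BTU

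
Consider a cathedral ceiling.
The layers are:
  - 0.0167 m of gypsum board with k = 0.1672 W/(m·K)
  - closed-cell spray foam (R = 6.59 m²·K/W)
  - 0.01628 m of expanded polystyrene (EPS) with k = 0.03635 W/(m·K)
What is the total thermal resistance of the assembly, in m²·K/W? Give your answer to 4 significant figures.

0.0167/0.1672 = 0.09988
0.01628/0.03635 = 0.44787
R_total = 0.09988 + 6.59 + 0.44787 = 7.1377 m²·K/W

7.138 m²·K/W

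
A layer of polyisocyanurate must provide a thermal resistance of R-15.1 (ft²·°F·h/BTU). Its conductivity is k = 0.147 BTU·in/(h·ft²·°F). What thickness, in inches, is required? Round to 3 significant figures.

2.22 in

L = R × k = 15.1 × 0.147 = 2.22 in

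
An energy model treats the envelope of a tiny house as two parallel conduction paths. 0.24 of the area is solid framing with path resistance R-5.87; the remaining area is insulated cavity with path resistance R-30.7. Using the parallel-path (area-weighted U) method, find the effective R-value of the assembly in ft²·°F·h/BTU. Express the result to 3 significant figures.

U_eff = 0.76/30.7 + 0.24/5.87 = 0.02476 + 0.04089 = 0.06564
R_eff = 1/U_eff = 15.23 ft²·°F·h/BTU

15.2 ft²·°F·h/BTU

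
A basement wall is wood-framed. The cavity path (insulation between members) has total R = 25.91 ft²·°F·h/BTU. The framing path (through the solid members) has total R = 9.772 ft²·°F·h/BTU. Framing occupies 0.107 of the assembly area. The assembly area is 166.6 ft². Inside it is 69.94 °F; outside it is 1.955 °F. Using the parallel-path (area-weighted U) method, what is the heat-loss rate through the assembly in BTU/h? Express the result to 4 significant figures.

U_eff = 0.893/25.91 + 0.107/9.772 = 0.034465 + 0.01095 = 0.045415
R_eff = 1/U_eff = 22.019 ft²·°F·h/BTU
Q = 166.6 × (69.94 − 1.955) / 22.019 = 514.39 BTU/h

514.4 BTU/h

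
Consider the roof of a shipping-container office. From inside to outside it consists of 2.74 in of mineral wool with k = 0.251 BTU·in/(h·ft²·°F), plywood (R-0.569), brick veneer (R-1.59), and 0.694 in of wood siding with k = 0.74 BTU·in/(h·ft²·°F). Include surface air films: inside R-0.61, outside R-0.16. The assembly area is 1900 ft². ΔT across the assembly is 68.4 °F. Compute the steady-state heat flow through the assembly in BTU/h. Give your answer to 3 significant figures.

2.74/0.251 = 10.92
0.694/0.74 = 0.9378
R_total = 0.61 + 10.92 + 0.569 + 1.59 + 0.9378 + 0.16 = 14.78 ft²·°F·h/BTU
Q = A·ΔT/R = 1900 × 68.4 / 14.78 = 8791 BTU/h

8790 BTU/h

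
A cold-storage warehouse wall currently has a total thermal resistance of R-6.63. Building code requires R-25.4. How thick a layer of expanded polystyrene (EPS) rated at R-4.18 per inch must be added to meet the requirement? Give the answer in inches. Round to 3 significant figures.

ΔR = 25.4 − 6.63 = 18.77 ft²·°F·h/BTU
L = ΔR / (R/in) = 18.77/4.18 = 4.49 in

4.49 in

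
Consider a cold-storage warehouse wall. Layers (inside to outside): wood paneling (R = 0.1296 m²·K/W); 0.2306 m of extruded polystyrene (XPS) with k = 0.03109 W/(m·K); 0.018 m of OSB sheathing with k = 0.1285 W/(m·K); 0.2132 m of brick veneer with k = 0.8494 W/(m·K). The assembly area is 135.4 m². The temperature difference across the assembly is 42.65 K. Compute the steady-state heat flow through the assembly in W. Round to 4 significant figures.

0.2306/0.03109 = 7.4172
0.018/0.1285 = 0.14008
0.2132/0.8494 = 0.251
R_total = 0.1296 + 7.4172 + 0.14008 + 0.251 = 7.9379 m²·K/W
Q = A·ΔT/R = 135.4 × 42.65 / 7.9379 = 727.5 W

727.5 W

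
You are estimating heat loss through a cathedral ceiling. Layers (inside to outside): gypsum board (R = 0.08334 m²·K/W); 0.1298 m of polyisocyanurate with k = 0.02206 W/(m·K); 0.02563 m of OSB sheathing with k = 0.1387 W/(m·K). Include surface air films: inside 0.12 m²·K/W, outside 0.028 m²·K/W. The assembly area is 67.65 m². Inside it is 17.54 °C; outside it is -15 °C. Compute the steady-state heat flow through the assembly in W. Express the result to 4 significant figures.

349.4 W

0.1298/0.02206 = 5.884
0.02563/0.1387 = 0.18479
R_total = 0.12 + 0.08334 + 5.884 + 0.18479 + 0.028 = 6.3001 m²·K/W
Q = A·ΔT/R = 67.65 × (17.54 − (-15)) / 6.3001 = 349.41 W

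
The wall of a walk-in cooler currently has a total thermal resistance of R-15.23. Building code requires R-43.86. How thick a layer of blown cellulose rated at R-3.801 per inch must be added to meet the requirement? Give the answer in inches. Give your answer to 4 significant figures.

ΔR = 43.86 − 15.23 = 28.63 ft²·°F·h/BTU
L = ΔR / (R/in) = 28.63/3.801 = 7.5322 in

7.532 in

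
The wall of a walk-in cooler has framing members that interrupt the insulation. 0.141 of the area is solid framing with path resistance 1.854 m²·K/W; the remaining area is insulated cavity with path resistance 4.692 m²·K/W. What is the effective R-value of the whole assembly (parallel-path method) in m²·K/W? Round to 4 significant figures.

3.859 m²·K/W

U_eff = 0.859/4.692 + 0.141/1.854 = 0.18308 + 0.076052 = 0.25913
R_eff = 1/U_eff = 3.8591 m²·K/W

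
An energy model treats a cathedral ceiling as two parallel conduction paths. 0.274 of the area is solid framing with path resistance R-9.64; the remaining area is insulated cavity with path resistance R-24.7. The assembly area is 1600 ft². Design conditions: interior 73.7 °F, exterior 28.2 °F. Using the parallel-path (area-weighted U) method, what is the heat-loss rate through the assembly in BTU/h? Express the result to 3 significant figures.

U_eff = 0.726/24.7 + 0.274/9.64 = 0.02939 + 0.02842 = 0.05782
R_eff = 1/U_eff = 17.3 ft²·°F·h/BTU
Q = 1600 × (73.7 − 28.2) / 17.3 = 4209 BTU/h

4210 BTU/h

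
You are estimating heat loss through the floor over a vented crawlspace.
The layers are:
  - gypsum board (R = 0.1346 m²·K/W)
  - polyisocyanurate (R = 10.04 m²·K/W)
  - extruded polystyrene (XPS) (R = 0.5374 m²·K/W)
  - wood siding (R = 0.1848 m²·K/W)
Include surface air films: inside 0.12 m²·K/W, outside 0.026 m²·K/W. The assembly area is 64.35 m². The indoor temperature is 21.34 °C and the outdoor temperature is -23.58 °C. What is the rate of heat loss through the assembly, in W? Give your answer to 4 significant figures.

261.8 W

R_total = 0.12 + 0.1346 + 10.04 + 0.5374 + 0.1848 + 0.026 = 11.043 m²·K/W
Q = A·ΔT/R = 64.35 × (21.34 − (-23.58)) / 11.043 = 261.76 W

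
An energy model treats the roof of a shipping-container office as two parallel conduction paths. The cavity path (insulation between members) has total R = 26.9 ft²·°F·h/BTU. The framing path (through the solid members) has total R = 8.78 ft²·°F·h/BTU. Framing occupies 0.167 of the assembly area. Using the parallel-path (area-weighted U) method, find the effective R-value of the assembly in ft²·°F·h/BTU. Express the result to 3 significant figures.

U_eff = 0.833/26.9 + 0.167/8.78 = 0.03097 + 0.01902 = 0.04999
R_eff = 1/U_eff = 20.01 ft²·°F·h/BTU

20.0 ft²·°F·h/BTU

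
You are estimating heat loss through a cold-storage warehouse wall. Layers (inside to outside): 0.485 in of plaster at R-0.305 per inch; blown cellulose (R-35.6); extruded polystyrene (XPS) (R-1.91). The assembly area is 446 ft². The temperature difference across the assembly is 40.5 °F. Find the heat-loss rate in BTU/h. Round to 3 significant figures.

0.485 × 0.305 = 0.1479
R_total = 0.1479 + 35.6 + 1.91 = 37.66 ft²·°F·h/BTU
Q = A·ΔT/R = 446 × 40.5 / 37.66 = 479.7 BTU/h

480 BTU/h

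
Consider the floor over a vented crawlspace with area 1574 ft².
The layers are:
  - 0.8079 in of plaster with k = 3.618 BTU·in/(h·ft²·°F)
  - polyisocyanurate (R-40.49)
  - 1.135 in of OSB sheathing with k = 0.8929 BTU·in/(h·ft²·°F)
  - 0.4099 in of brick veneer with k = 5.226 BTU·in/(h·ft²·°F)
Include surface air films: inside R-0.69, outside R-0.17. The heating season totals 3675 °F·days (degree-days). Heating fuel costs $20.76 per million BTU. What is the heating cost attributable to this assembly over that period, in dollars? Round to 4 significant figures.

0.8079/3.618 = 0.2233
1.135/0.8929 = 1.2711
0.4099/5.226 = 0.078435
R_total = 0.69 + 0.2233 + 40.49 + 1.2711 + 0.078435 + 0.17 = 42.923 ft²·°F·h/BTU
E = A × HDD × 24 / R = 1574 × 3675 × 24 / 42.923 = 3234300 BTU
Cost = 3234300/10⁶ × 20.76 = $67.145

67.14 dollars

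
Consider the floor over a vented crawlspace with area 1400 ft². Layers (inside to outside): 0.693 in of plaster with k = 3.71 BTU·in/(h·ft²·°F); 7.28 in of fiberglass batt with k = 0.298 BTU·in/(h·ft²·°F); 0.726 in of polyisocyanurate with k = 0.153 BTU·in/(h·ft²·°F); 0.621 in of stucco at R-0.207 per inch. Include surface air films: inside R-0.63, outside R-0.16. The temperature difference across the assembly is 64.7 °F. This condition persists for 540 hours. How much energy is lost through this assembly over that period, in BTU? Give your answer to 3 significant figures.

1620000 BTU

0.693/3.71 = 0.1868
7.28/0.298 = 24.43
0.726/0.153 = 4.745
0.621 × 0.207 = 0.1285
R_total = 0.63 + 0.1868 + 24.43 + 4.745 + 0.1285 + 0.16 = 30.28 ft²·°F·h/BTU
Q = 1400 × 64.7 / 30.28 = 2991 BTU/h
E = 2991 × 540 = 1615000 BTU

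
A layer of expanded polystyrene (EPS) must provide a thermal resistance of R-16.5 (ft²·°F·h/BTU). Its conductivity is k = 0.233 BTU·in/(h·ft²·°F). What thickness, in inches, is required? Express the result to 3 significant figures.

3.84 in

L = R × k = 16.5 × 0.233 = 3.845 in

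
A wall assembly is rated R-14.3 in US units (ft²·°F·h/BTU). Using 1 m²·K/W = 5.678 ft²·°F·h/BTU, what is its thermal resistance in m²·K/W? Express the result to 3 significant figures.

2.52 m²·K/W

R_SI = 14.3/5.678 = 2.518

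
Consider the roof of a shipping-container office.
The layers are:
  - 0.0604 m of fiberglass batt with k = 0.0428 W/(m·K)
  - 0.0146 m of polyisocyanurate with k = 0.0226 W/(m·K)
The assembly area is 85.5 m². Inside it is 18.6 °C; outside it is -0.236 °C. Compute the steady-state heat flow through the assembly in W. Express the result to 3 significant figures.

783 W

0.0604/0.0428 = 1.411
0.0146/0.0226 = 0.646
R_total = 1.411 + 0.646 = 2.057 m²·K/W
Q = A·ΔT/R = 85.5 × (18.6 − (-0.236)) / 2.057 = 782.8 W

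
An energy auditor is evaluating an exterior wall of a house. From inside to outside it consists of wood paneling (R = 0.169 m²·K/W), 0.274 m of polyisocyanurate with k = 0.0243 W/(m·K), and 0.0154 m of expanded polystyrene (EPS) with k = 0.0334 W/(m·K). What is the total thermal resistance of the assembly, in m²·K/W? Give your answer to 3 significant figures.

0.274/0.0243 = 11.28
0.0154/0.0334 = 0.4611
R_total = 0.169 + 11.28 + 0.4611 = 11.91 m²·K/W

11.9 m²·K/W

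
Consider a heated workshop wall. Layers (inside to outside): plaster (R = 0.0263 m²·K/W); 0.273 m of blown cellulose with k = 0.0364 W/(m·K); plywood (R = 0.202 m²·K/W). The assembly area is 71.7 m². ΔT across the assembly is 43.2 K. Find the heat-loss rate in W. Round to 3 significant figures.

401 W

0.273/0.0364 = 7.5
R_total = 0.0263 + 7.5 + 0.202 = 7.728 m²·K/W
Q = A·ΔT/R = 71.7 × 43.2 / 7.728 = 400.8 W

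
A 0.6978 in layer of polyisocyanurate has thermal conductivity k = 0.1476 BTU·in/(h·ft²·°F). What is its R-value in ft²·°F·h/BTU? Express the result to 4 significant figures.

4.728 ft²·°F·h/BTU

R = L/k = 0.6978/0.1476 = 4.7276 ft²·°F·h/BTU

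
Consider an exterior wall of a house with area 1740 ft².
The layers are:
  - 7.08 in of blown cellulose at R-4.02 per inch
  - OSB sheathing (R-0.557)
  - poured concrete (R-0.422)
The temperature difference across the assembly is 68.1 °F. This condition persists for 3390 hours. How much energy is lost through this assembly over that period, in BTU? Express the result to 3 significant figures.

7.08 × 4.02 = 28.46
R_total = 28.46 + 0.557 + 0.422 = 29.44 ft²·°F·h/BTU
Q = 1740 × 68.1 / 29.44 = 4025 BTU/h
E = 4025 × 3390 = 13640000 BTU

13600000 BTU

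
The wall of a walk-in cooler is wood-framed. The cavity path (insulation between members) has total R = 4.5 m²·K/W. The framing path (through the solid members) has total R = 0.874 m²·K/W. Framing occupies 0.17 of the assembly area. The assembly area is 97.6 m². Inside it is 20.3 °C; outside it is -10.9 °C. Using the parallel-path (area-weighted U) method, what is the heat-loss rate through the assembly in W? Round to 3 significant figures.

U_eff = 0.83/4.5 + 0.17/0.874 = 0.1844 + 0.1945 = 0.379
R_eff = 1/U_eff = 2.639 m²·K/W
Q = 97.6 × (20.3 − (-10.9)) / 2.639 = 1154 W

1150 W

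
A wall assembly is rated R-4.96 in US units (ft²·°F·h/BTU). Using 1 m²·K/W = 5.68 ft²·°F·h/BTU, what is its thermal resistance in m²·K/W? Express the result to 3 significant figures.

R_SI = 4.96/5.68 = 0.8732

0.873 m²·K/W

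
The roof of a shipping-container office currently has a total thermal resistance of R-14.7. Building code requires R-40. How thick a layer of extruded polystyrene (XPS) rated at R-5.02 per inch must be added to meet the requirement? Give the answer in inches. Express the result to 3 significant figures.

ΔR = 40 − 14.7 = 25.3 ft²·°F·h/BTU
L = ΔR / (R/in) = 25.3/5.02 = 5.04 in

5.04 in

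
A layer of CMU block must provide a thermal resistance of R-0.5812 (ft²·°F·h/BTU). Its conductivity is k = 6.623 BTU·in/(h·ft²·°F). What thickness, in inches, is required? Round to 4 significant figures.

L = R × k = 0.5812 × 6.623 = 3.8493 in

3.849 in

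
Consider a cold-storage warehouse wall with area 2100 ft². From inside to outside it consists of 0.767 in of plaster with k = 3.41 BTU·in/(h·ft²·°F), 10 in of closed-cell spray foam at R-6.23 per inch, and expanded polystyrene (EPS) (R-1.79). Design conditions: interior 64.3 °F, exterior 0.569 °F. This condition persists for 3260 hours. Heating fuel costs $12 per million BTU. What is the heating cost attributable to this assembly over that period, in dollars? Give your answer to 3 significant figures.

0.767/3.41 = 0.2249
10 × 6.23 = 62.3
R_total = 0.2249 + 62.3 + 1.79 = 64.31 ft²·°F·h/BTU
Q = 2100 × (64.3 − 0.569) / 64.31 = 2081 BTU/h
E = 2081 × 3260 = 6784000 BTU
Cost = 6784000/10⁶ × 12 = $81.41

81.4 dollars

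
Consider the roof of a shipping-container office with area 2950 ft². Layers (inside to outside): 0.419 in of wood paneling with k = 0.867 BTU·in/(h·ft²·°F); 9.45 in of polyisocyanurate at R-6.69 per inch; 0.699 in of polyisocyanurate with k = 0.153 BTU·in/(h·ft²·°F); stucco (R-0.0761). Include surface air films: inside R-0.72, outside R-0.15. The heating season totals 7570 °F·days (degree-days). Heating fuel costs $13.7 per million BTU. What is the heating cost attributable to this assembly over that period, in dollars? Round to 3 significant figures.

0.419/0.867 = 0.4833
9.45 × 6.69 = 63.22
0.699/0.153 = 4.569
R_total = 0.72 + 0.4833 + 63.22 + 4.569 + 0.0761 + 0.15 = 69.22 ft²·°F·h/BTU
E = A × HDD × 24 / R = 2950 × 7570 × 24 / 69.22 = 7743000 BTU
Cost = 7743000/10⁶ × 13.7 = $106.1

106 dollars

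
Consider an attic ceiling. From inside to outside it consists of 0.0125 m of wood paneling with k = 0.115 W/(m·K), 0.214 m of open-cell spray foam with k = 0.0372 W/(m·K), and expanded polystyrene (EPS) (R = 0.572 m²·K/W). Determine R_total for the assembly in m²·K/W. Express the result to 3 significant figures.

0.0125/0.115 = 0.1087
0.214/0.0372 = 5.753
R_total = 0.1087 + 5.753 + 0.572 = 6.433 m²·K/W

6.43 m²·K/W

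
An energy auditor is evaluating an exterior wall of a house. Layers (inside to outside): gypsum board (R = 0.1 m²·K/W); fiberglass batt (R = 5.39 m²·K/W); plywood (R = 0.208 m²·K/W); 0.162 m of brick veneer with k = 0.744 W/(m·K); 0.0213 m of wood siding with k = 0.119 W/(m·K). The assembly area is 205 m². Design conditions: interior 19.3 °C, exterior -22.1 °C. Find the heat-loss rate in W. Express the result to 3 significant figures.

1390 W

0.162/0.744 = 0.2177
0.0213/0.119 = 0.179
R_total = 0.1 + 5.39 + 0.208 + 0.2177 + 0.179 = 6.095 m²·K/W
Q = A·ΔT/R = 205 × (19.3 − (-22.1)) / 6.095 = 1393 W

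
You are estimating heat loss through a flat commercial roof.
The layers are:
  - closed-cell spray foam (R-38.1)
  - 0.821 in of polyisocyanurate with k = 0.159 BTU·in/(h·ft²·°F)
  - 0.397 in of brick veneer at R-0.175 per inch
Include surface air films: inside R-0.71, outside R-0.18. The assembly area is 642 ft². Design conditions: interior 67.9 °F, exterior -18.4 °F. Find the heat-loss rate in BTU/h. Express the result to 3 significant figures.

1250 BTU/h

0.821/0.159 = 5.164
0.397 × 0.175 = 0.06947
R_total = 0.71 + 38.1 + 5.164 + 0.06947 + 0.18 = 44.22 ft²·°F·h/BTU
Q = A·ΔT/R = 642 × (67.9 − (-18.4)) / 44.22 = 1253 BTU/h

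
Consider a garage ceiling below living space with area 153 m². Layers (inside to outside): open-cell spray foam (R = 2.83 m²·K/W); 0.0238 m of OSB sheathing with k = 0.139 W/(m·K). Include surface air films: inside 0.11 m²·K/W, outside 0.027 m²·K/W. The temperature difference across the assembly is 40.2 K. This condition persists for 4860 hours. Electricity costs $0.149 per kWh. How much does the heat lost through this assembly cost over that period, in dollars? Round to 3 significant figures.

0.0238/0.139 = 0.1712
R_total = 0.11 + 2.83 + 0.1712 + 0.027 = 3.138 m²·K/W
Q = 153 × 40.2 / 3.138 = 1960 W
E = 1960 W × 4860 h / 1000 = 9525 kWh
Cost = 9525 × 0.149 = $1419

1420 dollars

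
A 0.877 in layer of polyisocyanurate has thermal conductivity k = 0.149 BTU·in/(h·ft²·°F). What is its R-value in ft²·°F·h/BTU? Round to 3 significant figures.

R = L/k = 0.877/0.149 = 5.886 ft²·°F·h/BTU

5.89 ft²·°F·h/BTU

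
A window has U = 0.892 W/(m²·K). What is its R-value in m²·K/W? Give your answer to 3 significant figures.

1.12 m²·K/W

R = 1/U = 1/0.892 = 1.121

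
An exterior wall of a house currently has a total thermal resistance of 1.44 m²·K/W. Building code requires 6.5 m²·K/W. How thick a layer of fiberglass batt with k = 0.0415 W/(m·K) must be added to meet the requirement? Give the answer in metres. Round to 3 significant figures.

ΔR = 6.5 − 1.44 = 5.06 m²·K/W
L = ΔR × k = 5.06 × 0.0415 = 0.21 m

0.210 m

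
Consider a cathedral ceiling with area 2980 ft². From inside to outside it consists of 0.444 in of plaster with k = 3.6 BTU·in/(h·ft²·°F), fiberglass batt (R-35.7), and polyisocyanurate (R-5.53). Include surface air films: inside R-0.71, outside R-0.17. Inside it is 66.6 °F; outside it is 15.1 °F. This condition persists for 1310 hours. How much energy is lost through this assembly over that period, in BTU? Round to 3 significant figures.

4760000 BTU

0.444/3.6 = 0.1233
R_total = 0.71 + 0.1233 + 35.7 + 5.53 + 0.17 = 42.23 ft²·°F·h/BTU
Q = 2980 × (66.6 − 15.1) / 42.23 = 3634 BTU/h
E = 3634 × 1310 = 4760000 BTU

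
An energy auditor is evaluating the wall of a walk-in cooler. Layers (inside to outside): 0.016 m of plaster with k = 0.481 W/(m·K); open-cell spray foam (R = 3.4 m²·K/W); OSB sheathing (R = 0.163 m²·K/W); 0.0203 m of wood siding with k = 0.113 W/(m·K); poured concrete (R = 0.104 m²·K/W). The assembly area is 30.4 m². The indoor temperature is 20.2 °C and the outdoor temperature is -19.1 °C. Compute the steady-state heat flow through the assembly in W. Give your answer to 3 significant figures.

308 W

0.016/0.481 = 0.03326
0.0203/0.113 = 0.1796
R_total = 0.03326 + 3.4 + 0.163 + 0.1796 + 0.104 = 3.88 m²·K/W
Q = A·ΔT/R = 30.4 × (20.2 − (-19.1)) / 3.88 = 307.9 W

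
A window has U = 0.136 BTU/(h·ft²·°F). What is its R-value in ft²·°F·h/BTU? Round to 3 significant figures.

7.35 ft²·°F·h/BTU

R = 1/U = 1/0.136 = 7.353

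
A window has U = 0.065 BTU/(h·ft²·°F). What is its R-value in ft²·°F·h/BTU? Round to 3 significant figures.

R = 1/U = 1/0.065 = 15.38

15.4 ft²·°F·h/BTU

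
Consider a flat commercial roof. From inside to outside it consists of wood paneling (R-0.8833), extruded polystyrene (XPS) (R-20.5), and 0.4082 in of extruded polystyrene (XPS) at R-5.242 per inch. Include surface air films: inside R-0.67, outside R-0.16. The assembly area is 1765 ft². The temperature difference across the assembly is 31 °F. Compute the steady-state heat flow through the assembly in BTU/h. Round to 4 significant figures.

2247 BTU/h

0.4082 × 5.242 = 2.1398
R_total = 0.67 + 0.8833 + 20.5 + 2.1398 + 0.16 = 24.353 ft²·°F·h/BTU
Q = A·ΔT/R = 1765 × 31 / 24.353 = 2246.7 BTU/h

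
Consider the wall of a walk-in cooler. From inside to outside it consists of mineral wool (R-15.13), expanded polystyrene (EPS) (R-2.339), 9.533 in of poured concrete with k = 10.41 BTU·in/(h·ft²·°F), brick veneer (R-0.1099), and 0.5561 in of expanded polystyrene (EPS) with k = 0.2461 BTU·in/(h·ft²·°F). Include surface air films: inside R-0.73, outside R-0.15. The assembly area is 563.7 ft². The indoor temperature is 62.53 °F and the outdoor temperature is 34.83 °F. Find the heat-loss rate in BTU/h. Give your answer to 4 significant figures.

9.533/10.41 = 0.91575
0.5561/0.2461 = 2.2597
R_total = 0.73 + 15.13 + 2.339 + 0.91575 + 0.1099 + 2.2597 + 0.15 = 21.634 ft²·°F·h/BTU
Q = A·ΔT/R = 563.7 × (62.53 − 34.83) / 21.634 = 721.75 BTU/h

721.7 BTU/h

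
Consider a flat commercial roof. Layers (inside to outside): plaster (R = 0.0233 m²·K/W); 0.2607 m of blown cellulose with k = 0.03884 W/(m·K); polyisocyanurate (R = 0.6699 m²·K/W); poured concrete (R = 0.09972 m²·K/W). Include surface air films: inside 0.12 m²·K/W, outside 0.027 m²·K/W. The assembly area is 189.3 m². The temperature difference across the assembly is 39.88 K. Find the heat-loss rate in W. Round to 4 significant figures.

986.6 W

0.2607/0.03884 = 6.7122
R_total = 0.12 + 0.0233 + 6.7122 + 0.6699 + 0.09972 + 0.027 = 7.6521 m²·K/W
Q = A·ΔT/R = 189.3 × 39.88 / 7.6521 = 986.57 W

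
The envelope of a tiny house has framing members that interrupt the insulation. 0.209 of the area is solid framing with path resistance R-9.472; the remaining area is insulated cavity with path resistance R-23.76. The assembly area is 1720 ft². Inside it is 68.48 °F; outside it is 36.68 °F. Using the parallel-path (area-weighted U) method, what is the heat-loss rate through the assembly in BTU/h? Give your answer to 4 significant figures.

3028 BTU/h

U_eff = 0.791/23.76 + 0.209/9.472 = 0.033291 + 0.022065 = 0.055356
R_eff = 1/U_eff = 18.065 ft²·°F·h/BTU
Q = 1720 × (68.48 − 36.68) / 18.065 = 3027.8 BTU/h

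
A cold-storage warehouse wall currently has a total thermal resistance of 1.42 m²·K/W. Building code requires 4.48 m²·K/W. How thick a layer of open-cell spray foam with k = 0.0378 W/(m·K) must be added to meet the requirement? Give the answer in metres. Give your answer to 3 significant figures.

0.116 m

ΔR = 4.48 − 1.42 = 3.06 m²·K/W
L = ΔR × k = 3.06 × 0.0378 = 0.1157 m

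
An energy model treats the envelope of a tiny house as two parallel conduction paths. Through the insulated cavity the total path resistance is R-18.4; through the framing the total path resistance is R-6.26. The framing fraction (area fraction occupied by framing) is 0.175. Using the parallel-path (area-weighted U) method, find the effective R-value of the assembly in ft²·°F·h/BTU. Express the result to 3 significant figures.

U_eff = 0.825/18.4 + 0.175/6.26 = 0.04484 + 0.02796 = 0.07279
R_eff = 1/U_eff = 13.74 ft²·°F·h/BTU

13.7 ft²·°F·h/BTU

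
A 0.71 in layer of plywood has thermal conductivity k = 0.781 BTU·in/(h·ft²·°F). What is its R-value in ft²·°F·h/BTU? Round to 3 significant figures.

R = L/k = 0.71/0.781 = 0.9091 ft²·°F·h/BTU

0.909 ft²·°F·h/BTU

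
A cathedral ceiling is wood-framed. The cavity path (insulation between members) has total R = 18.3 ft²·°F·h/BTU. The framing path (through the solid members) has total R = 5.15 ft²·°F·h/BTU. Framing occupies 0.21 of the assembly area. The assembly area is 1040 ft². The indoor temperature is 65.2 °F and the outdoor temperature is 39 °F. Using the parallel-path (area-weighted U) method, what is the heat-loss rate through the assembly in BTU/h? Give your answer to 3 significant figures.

U_eff = 0.79/18.3 + 0.21/5.15 = 0.04317 + 0.04078 = 0.08395
R_eff = 1/U_eff = 11.91 ft²·°F·h/BTU
Q = 1040 × (65.2 − 39) / 11.91 = 2287 BTU/h

2290 BTU/h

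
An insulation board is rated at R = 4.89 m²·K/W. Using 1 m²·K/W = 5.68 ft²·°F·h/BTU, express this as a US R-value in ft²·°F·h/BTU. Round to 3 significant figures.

27.8 ft²·°F·h/BTU

R_US = 4.89 × 5.68 = 27.78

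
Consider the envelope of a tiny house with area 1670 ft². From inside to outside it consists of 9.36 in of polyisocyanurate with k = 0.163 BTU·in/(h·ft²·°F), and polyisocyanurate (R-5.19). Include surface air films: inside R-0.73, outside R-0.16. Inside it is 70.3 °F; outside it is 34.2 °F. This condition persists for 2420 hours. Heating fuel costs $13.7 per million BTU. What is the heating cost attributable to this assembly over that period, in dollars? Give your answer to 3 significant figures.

9.36/0.163 = 57.42
R_total = 0.73 + 57.42 + 5.19 + 0.16 = 63.5 ft²·°F·h/BTU
Q = 1670 × (70.3 − 34.2) / 63.5 = 949.4 BTU/h
E = 949.4 × 2420 = 2297000 BTU
Cost = 2297000/10⁶ × 13.7 = $31.47

31.5 dollars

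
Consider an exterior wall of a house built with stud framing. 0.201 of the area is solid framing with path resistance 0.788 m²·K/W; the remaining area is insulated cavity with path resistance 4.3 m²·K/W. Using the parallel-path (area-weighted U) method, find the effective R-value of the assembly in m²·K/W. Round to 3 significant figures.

2.27 m²·K/W

U_eff = 0.799/4.3 + 0.201/0.788 = 0.1858 + 0.2551 = 0.4409
R_eff = 1/U_eff = 2.268 m²·K/W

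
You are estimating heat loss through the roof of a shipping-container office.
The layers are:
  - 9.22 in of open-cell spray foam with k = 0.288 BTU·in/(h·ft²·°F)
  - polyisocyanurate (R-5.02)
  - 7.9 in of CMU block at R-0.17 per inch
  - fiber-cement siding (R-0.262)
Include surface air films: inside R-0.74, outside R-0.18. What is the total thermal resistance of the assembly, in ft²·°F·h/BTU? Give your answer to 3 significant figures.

39.6 ft²·°F·h/BTU

9.22/0.288 = 32.01
7.9 × 0.17 = 1.343
R_total = 0.74 + 32.01 + 5.02 + 1.343 + 0.262 + 0.18 = 39.56 ft²·°F·h/BTU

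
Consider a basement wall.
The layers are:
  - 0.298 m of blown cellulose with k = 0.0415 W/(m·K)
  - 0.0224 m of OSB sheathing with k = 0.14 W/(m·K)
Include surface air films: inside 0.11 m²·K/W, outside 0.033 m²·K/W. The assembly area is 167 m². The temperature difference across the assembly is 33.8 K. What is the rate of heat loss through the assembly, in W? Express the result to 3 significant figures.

0.298/0.0415 = 7.181
0.0224/0.14 = 0.16
R_total = 0.11 + 7.181 + 0.16 + 0.033 = 7.484 m²·K/W
Q = A·ΔT/R = 167 × 33.8 / 7.484 = 754.3 W

754 W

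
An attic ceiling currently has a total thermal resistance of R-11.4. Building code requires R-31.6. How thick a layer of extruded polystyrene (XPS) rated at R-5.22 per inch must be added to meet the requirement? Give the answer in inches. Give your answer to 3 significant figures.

ΔR = 31.6 − 11.4 = 20.2 ft²·°F·h/BTU
L = ΔR / (R/in) = 20.2/5.22 = 3.87 in

3.87 in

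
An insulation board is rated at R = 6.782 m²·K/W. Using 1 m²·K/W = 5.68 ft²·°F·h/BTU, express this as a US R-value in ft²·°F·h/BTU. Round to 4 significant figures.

38.52 ft²·°F·h/BTU

R_US = 6.782 × 5.68 = 38.522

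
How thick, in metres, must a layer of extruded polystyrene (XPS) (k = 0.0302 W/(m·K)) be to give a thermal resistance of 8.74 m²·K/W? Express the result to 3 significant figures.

L = R·k = 8.74 × 0.0302 = 0.2639 m

0.264 m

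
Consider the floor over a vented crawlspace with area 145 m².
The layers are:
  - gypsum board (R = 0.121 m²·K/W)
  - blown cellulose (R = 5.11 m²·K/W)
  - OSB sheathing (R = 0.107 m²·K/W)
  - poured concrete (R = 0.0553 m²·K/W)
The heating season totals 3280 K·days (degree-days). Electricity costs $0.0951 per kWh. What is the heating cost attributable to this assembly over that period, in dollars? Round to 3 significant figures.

R_total = 0.121 + 5.11 + 0.107 + 0.0553 = 5.393 m²·K/W
E = A × HDD × 24 / R / 1000 = 145 × 3280 × 24 / 5.393 / 1000 = 2116 kWh
Cost = 2116 × 0.0951 = $201.3

201 dollars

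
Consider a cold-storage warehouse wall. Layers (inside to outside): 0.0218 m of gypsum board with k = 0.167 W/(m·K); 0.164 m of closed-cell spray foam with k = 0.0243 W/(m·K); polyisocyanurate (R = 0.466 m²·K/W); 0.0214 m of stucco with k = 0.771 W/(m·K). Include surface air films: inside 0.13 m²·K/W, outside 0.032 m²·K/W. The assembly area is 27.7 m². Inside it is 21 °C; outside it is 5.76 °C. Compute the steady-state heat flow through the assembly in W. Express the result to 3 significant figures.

56.0 W

0.0218/0.167 = 0.1305
0.164/0.0243 = 6.749
0.0214/0.771 = 0.02776
R_total = 0.13 + 0.1305 + 6.749 + 0.466 + 0.02776 + 0.032 = 7.535 m²·K/W
Q = A·ΔT/R = 27.7 × (21 − 5.76) / 7.535 = 56.02 W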